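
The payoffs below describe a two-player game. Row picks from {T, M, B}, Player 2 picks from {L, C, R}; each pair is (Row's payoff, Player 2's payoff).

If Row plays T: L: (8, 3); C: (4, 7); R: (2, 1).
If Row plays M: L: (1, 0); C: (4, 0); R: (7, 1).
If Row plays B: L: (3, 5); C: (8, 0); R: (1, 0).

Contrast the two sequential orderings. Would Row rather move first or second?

second

If Row leads: Player 2's best replies are T→C, M→R, B→L; Row's induced payoffs 4, 7, 3; outcome (M, R), payoffs (7, 1).
If Player 2 leads: Row's best replies are L→T, C→B, R→M; Player 2's induced payoffs 3, 0, 1; outcome (T, L), payoffs (8, 3).
Row gets 7 moving first and 8 moving second, so Row prefers to move second.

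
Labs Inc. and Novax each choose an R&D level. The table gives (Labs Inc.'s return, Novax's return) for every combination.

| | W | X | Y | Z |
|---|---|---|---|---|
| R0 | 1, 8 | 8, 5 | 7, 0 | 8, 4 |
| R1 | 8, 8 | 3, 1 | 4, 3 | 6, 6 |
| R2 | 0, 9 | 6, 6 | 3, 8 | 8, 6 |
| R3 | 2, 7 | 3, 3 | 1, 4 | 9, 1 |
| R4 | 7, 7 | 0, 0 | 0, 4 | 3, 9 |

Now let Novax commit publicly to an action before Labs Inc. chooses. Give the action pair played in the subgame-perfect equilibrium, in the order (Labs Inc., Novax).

(R1, W)

Backward induction with Novax moving first.
- W → Labs Inc. plays R1 (best of 1, 8, 0, 2, 7); Novax gets 8.
- X → Labs Inc. plays R0 (best of 8, 3, 6, 3, 0); Novax gets 5.
- Y → Labs Inc. plays R0 (best of 7, 4, 3, 1, 0); Novax gets 0.
- Z → Labs Inc. plays R3 (best of 8, 6, 8, 9, 3); Novax gets 1.
Novax's induced payoffs are 8, 5, 0, 1, so Novax commits to W. Subgame-perfect outcome: (R1, W) with payoffs (8, 8).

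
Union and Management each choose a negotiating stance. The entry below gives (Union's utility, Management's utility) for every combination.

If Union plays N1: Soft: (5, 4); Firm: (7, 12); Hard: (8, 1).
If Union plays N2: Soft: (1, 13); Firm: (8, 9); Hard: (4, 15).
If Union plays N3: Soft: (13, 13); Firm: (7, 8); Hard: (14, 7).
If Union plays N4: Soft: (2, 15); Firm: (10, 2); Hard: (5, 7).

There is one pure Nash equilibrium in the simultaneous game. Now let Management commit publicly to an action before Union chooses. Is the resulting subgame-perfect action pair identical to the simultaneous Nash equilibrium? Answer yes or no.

yes

Backward induction with Management moving first.
- Soft: Union compares 5, 1, 13, 2 and picks N3; Management would get 13.
- Firm: Union compares 7, 8, 7, 10 and picks N4; Management would get 2.
- Hard: Union compares 8, 4, 14, 5 and picks N3; Management would get 7.
Among 13, 2, 7, the best is 13 at Soft. Subgame-perfect outcome: (N3, Soft) with payoffs (13, 13).
Under simultaneous play:
Union's best replies: Soft→N3; Firm→N4; Hard→N3.
Management's best replies: N1→Firm; N2→Hard; N3→Soft; N4→Soft.
Only (N3, Soft) has each player best-responding; Nash payoffs (13, 13).
Sequential outcome (N3, Soft) coincides with the Nash profile (N3, Soft).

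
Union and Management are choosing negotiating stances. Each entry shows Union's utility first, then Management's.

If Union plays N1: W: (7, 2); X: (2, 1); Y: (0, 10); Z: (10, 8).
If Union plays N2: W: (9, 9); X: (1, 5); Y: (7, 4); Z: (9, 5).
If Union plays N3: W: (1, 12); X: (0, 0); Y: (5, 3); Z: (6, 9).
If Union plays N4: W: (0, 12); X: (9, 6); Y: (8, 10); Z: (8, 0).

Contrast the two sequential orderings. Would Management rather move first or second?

If Union leads: Management's best replies are N1→Y, N2→W, N3→W, N4→W; Union's induced payoffs 0, 9, 1, 0; outcome (N2, W), payoffs (9, 9).
If Management leads: Union's best replies are W→N2, X→N4, Y→N4, Z→N1; Management's induced payoffs 9, 6, 10, 8; outcome (N4, Y), payoffs (8, 10).
Management gets 10 moving first and 9 moving second, so Management prefers to move first.

first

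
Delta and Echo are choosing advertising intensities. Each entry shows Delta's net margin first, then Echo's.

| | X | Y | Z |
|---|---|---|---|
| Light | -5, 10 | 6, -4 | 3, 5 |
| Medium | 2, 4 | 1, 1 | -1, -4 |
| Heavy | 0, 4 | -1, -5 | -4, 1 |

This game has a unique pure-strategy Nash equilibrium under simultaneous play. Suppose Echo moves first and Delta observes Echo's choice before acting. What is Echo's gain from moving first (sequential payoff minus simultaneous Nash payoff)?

Work backward from Delta's decision.
- X: BR = Medium, leader payoff 4.
- Y: BR = Light, leader payoff -4.
- Z: BR = Light, leader payoff 5.
Among 4, -4, 5, the best is 5 at Z. Subgame-perfect outcome: (Light, Z) with payoffs (3, 5).
Now find the simultaneous Nash equilibrium.
Delta's best replies: X→Medium; Y→Light; Z→Light.
Echo's best replies: Light→X; Medium→X; Heavy→X.
The unique mutual best reply is (Medium, X), giving (2, 4).
Echo's commitment gain: 5 − 4 = 1.

1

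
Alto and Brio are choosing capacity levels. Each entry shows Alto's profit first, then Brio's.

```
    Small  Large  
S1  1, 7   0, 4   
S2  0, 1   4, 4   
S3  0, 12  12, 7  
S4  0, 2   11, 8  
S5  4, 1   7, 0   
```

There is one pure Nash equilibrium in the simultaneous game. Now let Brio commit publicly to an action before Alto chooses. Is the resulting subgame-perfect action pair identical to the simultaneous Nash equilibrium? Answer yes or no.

Solve by backward induction (Brio leads).
- Small: BR = S5, leader payoff 1.
- Large: BR = S3, leader payoff 7.
Maximizing over 1, 7, Brio chooses Large. Subgame-perfect outcome: (S3, Large) with payoffs (12, 7).
Under simultaneous play:
Alto's best replies: Small→S5; Large→S3.
Brio's best replies: S1→Small; S2→Large; S3→Small; S4→Large; S5→Small.
Only (S5, Small) has each player best-responding; Nash payoffs (4, 1).
Sequential outcome (S3, Large) differs from the Nash profile (S5, Small).

no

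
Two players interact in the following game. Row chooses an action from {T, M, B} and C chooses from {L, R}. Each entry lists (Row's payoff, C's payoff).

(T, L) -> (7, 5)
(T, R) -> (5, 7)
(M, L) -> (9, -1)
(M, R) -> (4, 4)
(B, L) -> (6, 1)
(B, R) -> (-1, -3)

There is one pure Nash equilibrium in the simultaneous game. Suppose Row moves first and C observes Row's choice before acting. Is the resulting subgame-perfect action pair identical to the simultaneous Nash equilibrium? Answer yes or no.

no

Solve by backward induction (Row leads).
- T: BR = R, leader payoff 5.
- M: BR = R, leader payoff 4.
- B: BR = L, leader payoff 6.
Maximizing over 5, 4, 6, Row chooses B. Subgame-perfect outcome: (B, L) with payoffs (6, 1).
Now find the simultaneous Nash equilibrium.
Row's best replies: L→M; R→T.
C's best replies: T→R; M→R; B→L.
The unique mutual best reply is (T, R), giving (5, 7).
Sequential outcome (B, L) differs from the Nash profile (T, R).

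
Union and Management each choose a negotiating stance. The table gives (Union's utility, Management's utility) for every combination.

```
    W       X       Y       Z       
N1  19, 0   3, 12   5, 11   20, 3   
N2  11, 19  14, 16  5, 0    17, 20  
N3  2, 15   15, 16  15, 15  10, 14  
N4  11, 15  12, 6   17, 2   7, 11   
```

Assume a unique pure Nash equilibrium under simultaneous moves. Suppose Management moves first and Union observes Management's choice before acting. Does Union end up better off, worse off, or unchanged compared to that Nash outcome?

unchanged

Union best-responds to each possible Management move:
- W → Union plays N1 (best of 19, 11, 2, 11); Management gets 0.
- X → Union plays N3 (best of 3, 14, 15, 12); Management gets 16.
- Y → Union plays N4 (best of 5, 5, 15, 17); Management gets 2.
- Z → Union plays N1 (best of 20, 17, 10, 7); Management gets 3.
Management's induced payoffs are 0, 16, 2, 3, so Management commits to X. Subgame-perfect outcome: (N3, X) with payoffs (15, 16).
For the simultaneous game, intersect best replies.
Union's best replies: W→N1; X→N3; Y→N4; Z→N1.
Management's best replies: N1→X; N2→Z; N3→X; N4→W.
Only (N3, X) has each player best-responding; Nash payoffs (15, 16).
Union earns 15 sequentially versus 15 at the Nash outcome: unchanged.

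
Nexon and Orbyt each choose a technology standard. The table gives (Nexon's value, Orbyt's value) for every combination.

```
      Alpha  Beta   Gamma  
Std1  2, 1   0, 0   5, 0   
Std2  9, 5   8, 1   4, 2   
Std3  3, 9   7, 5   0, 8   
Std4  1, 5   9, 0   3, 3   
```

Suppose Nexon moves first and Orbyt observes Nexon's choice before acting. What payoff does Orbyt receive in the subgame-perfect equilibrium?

Backward induction with Nexon moving first.
- Std1: Orbyt compares 1, 0, 0 and picks Alpha; Nexon would get 2.
- Std2: Orbyt compares 5, 1, 2 and picks Alpha; Nexon would get 9.
- Std3: Orbyt compares 9, 5, 8 and picks Alpha; Nexon would get 3.
- Std4: Orbyt compares 5, 0, 3 and picks Alpha; Nexon would get 1.
Nexon's induced payoffs are 2, 9, 3, 1, so Nexon commits to Std2. Subgame-perfect outcome: (Std2, Alpha) with payoffs (9, 5).

5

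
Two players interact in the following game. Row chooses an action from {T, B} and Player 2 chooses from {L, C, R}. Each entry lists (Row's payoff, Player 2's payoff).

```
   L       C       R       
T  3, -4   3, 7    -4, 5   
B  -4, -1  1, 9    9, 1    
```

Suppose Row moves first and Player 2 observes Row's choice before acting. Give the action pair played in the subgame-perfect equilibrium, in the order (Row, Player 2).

Work backward from Player 2's decision.
- T: BR = C, leader payoff 3.
- B: BR = C, leader payoff 1.
Row's induced payoffs are 3, 1, so Row commits to T. Subgame-perfect outcome: (T, C) with payoffs (3, 7).

(T, C)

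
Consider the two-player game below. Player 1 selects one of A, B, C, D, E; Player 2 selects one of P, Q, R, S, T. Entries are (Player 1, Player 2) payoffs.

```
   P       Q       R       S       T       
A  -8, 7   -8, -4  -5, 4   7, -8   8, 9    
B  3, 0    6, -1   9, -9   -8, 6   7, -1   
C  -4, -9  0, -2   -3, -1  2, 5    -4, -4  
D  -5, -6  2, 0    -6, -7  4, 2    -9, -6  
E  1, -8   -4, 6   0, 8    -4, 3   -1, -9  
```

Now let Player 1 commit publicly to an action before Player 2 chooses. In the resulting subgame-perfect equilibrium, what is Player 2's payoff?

Player 2 best-responds to each possible Player 1 move:
- A: Player 2 compares 7, -4, 4, -8, 9 and picks T; Player 1 would get 8.
- B: Player 2 compares 0, -1, -9, 6, -1 and picks S; Player 1 would get -8.
- C: Player 2 compares -9, -2, -1, 5, -4 and picks S; Player 1 would get 2.
- D: Player 2 compares -6, 0, -7, 2, -6 and picks S; Player 1 would get 4.
- E: Player 2 compares -8, 6, 8, 3, -9 and picks R; Player 1 would get 0.
Among 8, -8, 2, 4, 0, the best is 8 at A. Subgame-perfect outcome: (A, T) with payoffs (8, 9).

9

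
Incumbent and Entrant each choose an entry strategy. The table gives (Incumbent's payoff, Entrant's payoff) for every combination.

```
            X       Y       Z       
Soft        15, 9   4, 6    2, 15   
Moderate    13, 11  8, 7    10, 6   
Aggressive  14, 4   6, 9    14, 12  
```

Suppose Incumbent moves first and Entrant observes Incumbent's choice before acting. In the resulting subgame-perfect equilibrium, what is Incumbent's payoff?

14

Entrant best-responds to each possible Incumbent move:
- Soft → Entrant plays Z (best of 9, 6, 15); Incumbent gets 2.
- Moderate → Entrant plays X (best of 11, 7, 6); Incumbent gets 13.
- Aggressive → Entrant plays Z (best of 4, 9, 12); Incumbent gets 14.
Maximizing over 2, 13, 14, Incumbent chooses Aggressive. Subgame-perfect outcome: (Aggressive, Z) with payoffs (14, 12).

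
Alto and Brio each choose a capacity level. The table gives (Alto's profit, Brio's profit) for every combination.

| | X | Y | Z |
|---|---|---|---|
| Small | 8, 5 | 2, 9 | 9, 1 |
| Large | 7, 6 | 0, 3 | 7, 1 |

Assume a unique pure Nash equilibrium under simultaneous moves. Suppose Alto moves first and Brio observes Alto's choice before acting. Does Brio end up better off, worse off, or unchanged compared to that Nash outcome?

worse off

Brio best-responds to each possible Alto move:
- Small: BR = Y, leader payoff 2.
- Large: BR = X, leader payoff 7.
Maximizing over 2, 7, Alto chooses Large. Subgame-perfect outcome: (Large, X) with payoffs (7, 6).
Under simultaneous play:
Alto's best replies: X→Small; Y→Small; Z→Small.
Brio's best replies: Small→Y; Large→X.
Only (Small, Y) has each player best-responding; Nash payoffs (2, 9).
Brio earns 6 sequentially versus 9 at the Nash outcome: worse off.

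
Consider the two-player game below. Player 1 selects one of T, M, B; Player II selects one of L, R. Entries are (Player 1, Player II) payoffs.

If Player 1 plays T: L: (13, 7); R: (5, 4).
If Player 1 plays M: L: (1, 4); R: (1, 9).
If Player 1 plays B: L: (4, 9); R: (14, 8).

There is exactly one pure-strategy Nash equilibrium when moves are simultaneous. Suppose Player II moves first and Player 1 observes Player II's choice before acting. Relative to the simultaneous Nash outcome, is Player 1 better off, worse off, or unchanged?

Solve by backward induction (Player II leads).
- L: Player 1 compares 13, 1, 4 and picks T; Player II would get 7.
- R: Player 1 compares 5, 1, 14 and picks B; Player II would get 8.
Among 7, 8, the best is 8 at R. Subgame-perfect outcome: (B, R) with payoffs (14, 8).
Under simultaneous play:
Player 1's best replies: L→T; R→B.
Player II's best replies: T→L; M→R; B→L.
Only (T, L) has each player best-responding; Nash payoffs (13, 7).
Player 1 earns 14 sequentially versus 13 at the Nash outcome: better off.

better off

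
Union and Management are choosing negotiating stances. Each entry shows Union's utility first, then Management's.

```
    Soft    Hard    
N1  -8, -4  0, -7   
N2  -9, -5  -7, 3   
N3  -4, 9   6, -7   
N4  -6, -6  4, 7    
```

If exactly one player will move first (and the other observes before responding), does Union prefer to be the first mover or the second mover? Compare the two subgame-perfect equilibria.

If Union leads: Management's best replies are N1→Soft, N2→Hard, N3→Soft, N4→Hard; Union's induced payoffs -8, -7, -4, 4; outcome (N4, Hard), payoffs (4, 7).
If Management leads: Union's best replies are Soft→N3, Hard→N3; Management's induced payoffs 9, -7; outcome (N3, Soft), payoffs (-4, 9).
Union gets 4 moving first and -4 moving second, so Union prefers to move first.

first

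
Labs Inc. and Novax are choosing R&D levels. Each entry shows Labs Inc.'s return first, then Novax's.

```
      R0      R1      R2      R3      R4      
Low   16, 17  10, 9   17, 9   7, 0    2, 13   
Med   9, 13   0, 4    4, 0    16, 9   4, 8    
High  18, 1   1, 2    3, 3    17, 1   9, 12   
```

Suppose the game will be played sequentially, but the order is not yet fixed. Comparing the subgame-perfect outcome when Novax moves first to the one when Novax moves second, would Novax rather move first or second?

second

If Labs Inc. leads: Novax's best replies are Low→R0, Med→R0, High→R4; Labs Inc.'s induced payoffs 16, 9, 9; outcome (Low, R0), payoffs (16, 17).
If Novax leads: Labs Inc.'s best replies are R0→High, R1→Low, R2→Low, R3→High, R4→High; Novax's induced payoffs 1, 9, 9, 1, 12; outcome (High, R4), payoffs (9, 12).
Novax gets 12 moving first and 17 moving second, so Novax prefers to move second.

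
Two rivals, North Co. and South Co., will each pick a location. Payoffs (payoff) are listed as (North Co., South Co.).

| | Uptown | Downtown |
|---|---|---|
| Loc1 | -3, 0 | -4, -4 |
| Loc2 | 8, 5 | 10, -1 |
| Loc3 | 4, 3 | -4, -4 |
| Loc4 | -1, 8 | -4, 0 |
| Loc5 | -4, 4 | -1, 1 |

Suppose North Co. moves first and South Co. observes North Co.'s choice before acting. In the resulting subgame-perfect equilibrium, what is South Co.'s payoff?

5

South Co. best-responds to each possible North Co. move:
- Loc1 → South Co. plays Uptown (best of 0, -4); North Co. gets -3.
- Loc2 → South Co. plays Uptown (best of 5, -1); North Co. gets 8.
- Loc3 → South Co. plays Uptown (best of 3, -4); North Co. gets 4.
- Loc4 → South Co. plays Uptown (best of 8, 0); North Co. gets -1.
- Loc5 → South Co. plays Uptown (best of 4, 1); North Co. gets -4.
Among -3, 8, 4, -1, -4, the best is 8 at Loc2. Subgame-perfect outcome: (Loc2, Uptown) with payoffs (8, 5).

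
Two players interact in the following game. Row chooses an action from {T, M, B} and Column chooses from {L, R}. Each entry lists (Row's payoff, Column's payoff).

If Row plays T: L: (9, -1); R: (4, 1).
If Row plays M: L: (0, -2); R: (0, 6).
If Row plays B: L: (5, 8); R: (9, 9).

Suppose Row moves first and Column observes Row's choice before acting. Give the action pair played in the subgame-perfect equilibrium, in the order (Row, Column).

(B, R)

Column best-responds to each possible Row move:
- T → Column plays R (best of -1, 1); Row gets 4.
- M → Column plays R (best of -2, 6); Row gets 0.
- B → Column plays R (best of 8, 9); Row gets 9.
Row's induced payoffs are 4, 0, 9, so Row commits to B. Subgame-perfect outcome: (B, R) with payoffs (9, 9).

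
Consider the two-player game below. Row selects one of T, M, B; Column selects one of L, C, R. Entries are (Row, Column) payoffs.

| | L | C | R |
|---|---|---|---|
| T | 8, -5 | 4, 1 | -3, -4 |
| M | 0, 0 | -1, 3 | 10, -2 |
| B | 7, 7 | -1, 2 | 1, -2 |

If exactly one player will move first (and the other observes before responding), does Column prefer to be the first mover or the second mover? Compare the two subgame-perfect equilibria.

second

If Row leads: Column's best replies are T→C, M→C, B→L; Row's induced payoffs 4, -1, 7; outcome (B, L), payoffs (7, 7).
If Column leads: Row's best replies are L→T, C→T, R→M; Column's induced payoffs -5, 1, -2; outcome (T, C), payoffs (4, 1).
Column gets 1 moving first and 7 moving second, so Column prefers to move second.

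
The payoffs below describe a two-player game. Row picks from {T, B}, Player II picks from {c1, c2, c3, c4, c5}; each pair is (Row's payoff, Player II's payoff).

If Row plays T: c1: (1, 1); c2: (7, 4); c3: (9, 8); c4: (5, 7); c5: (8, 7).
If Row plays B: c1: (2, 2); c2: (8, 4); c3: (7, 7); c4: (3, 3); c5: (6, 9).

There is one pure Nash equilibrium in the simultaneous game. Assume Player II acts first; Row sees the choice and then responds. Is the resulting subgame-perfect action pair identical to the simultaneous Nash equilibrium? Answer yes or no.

Work backward from Row's decision.
- c1 → Row plays B (best of 1, 2); Player II gets 2.
- c2 → Row plays B (best of 7, 8); Player II gets 4.
- c3 → Row plays T (best of 9, 7); Player II gets 8.
- c4 → Row plays T (best of 5, 3); Player II gets 7.
- c5 → Row plays T (best of 8, 6); Player II gets 7.
Player II's induced payoffs are 2, 4, 8, 7, 7, so Player II commits to c3. Subgame-perfect outcome: (T, c3) with payoffs (9, 8).
For the simultaneous game, intersect best replies.
Row's best replies: c1→B; c2→B; c3→T; c4→T; c5→T.
Player II's best replies: T→c3; B→c5.
The unique mutual best reply is (T, c3), giving (9, 8).
Sequential outcome (T, c3) coincides with the Nash profile (T, c3).

yes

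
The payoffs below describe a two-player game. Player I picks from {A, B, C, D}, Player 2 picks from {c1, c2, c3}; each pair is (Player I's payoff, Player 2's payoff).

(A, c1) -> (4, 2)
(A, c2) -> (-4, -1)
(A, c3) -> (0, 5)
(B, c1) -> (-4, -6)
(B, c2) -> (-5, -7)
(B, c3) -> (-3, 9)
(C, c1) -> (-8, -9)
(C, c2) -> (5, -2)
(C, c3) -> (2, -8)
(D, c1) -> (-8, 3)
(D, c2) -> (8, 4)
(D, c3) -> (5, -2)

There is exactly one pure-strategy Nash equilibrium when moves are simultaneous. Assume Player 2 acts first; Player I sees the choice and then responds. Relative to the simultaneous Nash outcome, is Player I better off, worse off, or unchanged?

Work backward from Player I's decision.
- c1: Player I compares 4, -4, -8, -8 and picks A; Player 2 would get 2.
- c2: Player I compares -4, -5, 5, 8 and picks D; Player 2 would get 4.
- c3: Player I compares 0, -3, 2, 5 and picks D; Player 2 would get -2.
Among 2, 4, -2, the best is 4 at c2. Subgame-perfect outcome: (D, c2) with payoffs (8, 4).
Now find the simultaneous Nash equilibrium.
Player I's best replies: c1→A; c2→D; c3→D.
Player 2's best replies: A→c3; B→c3; C→c2; D→c2.
The unique mutual best reply is (D, c2), giving (8, 4).
Player I earns 8 sequentially versus 8 at the Nash outcome: unchanged.

unchanged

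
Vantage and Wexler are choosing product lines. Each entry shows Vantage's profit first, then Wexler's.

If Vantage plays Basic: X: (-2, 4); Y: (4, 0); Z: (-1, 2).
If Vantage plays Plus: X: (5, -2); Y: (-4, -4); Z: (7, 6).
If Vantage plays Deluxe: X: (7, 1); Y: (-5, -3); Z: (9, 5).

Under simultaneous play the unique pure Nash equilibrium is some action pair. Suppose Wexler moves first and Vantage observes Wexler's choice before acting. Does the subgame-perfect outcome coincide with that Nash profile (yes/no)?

yes

Backward induction with Wexler moving first.
- X: BR = Deluxe, leader payoff 1.
- Y: BR = Basic, leader payoff 0.
- Z: BR = Deluxe, leader payoff 5.
Maximizing over 1, 0, 5, Wexler chooses Z. Subgame-perfect outcome: (Deluxe, Z) with payoffs (9, 5).
Now find the simultaneous Nash equilibrium.
Vantage's best replies: X→Deluxe; Y→Basic; Z→Deluxe.
Wexler's best replies: Basic→X; Plus→Z; Deluxe→Z.
Only (Deluxe, Z) has each player best-responding; Nash payoffs (9, 5).
Sequential outcome (Deluxe, Z) coincides with the Nash profile (Deluxe, Z).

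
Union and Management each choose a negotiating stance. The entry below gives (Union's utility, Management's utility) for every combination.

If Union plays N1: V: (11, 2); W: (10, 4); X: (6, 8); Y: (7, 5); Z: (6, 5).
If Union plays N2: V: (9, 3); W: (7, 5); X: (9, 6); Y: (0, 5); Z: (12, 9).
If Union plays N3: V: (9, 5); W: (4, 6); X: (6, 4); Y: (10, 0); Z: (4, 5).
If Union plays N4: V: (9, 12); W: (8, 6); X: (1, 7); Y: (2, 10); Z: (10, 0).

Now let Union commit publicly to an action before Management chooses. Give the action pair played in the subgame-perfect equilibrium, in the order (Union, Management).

(N2, Z)

Management best-responds to each possible Union move:
- N1: Management compares 2, 4, 8, 5, 5 and picks X; Union would get 6.
- N2: Management compares 3, 5, 6, 5, 9 and picks Z; Union would get 12.
- N3: Management compares 5, 6, 4, 0, 5 and picks W; Union would get 4.
- N4: Management compares 12, 6, 7, 10, 0 and picks V; Union would get 9.
Maximizing over 6, 12, 4, 9, Union chooses N2. Subgame-perfect outcome: (N2, Z) with payoffs (12, 9).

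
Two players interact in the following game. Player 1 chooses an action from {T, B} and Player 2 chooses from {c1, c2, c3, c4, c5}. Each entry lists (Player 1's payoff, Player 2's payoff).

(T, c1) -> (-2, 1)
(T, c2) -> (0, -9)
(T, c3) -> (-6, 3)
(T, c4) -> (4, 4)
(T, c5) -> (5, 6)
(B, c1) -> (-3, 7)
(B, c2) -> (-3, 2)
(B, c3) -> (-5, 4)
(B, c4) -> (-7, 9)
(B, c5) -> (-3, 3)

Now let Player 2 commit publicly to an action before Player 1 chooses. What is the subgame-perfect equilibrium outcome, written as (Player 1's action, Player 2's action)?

Solve by backward induction (Player 2 leads).
- c1: BR = T, leader payoff 1.
- c2: BR = T, leader payoff -9.
- c3: BR = B, leader payoff 4.
- c4: BR = T, leader payoff 4.
- c5: BR = T, leader payoff 6.
Among 1, -9, 4, 4, 6, the best is 6 at c5. Subgame-perfect outcome: (T, c5) with payoffs (5, 6).

(T, c5)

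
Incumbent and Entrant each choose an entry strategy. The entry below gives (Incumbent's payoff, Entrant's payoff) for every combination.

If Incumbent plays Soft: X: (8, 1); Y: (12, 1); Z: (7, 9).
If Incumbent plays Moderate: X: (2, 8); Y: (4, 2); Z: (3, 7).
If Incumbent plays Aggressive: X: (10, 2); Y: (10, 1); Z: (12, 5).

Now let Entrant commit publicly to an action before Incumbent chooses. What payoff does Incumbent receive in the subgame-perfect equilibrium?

Solve by backward induction (Entrant leads).
- X: BR = Aggressive, leader payoff 2.
- Y: BR = Soft, leader payoff 1.
- Z: BR = Aggressive, leader payoff 5.
Entrant's induced payoffs are 2, 1, 5, so Entrant commits to Z. Subgame-perfect outcome: (Aggressive, Z) with payoffs (12, 5).

12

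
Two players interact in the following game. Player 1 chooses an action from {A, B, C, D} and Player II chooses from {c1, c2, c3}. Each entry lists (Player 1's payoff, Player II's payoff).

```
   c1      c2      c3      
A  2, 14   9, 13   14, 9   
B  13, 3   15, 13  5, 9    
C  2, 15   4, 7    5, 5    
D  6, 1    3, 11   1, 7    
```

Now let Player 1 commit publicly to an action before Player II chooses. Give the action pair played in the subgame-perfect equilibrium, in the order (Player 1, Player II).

Backward induction with Player 1 moving first.
- A: BR = c1, leader payoff 2.
- B: BR = c2, leader payoff 15.
- C: BR = c1, leader payoff 2.
- D: BR = c2, leader payoff 3.
Player 1's induced payoffs are 2, 15, 2, 3, so Player 1 commits to B. Subgame-perfect outcome: (B, c2) with payoffs (15, 13).

(B, c2)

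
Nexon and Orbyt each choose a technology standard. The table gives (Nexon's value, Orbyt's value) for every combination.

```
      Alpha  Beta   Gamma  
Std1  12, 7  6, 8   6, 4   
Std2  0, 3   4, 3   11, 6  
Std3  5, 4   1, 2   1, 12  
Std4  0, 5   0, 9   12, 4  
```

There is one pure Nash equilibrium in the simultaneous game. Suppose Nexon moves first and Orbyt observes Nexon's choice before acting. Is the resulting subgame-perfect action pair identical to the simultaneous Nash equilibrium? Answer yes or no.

no

Solve by backward induction (Nexon leads).
- Std1: Orbyt compares 7, 8, 4 and picks Beta; Nexon would get 6.
- Std2: Orbyt compares 3, 3, 6 and picks Gamma; Nexon would get 11.
- Std3: Orbyt compares 4, 2, 12 and picks Gamma; Nexon would get 1.
- Std4: Orbyt compares 5, 9, 4 and picks Beta; Nexon would get 0.
Among 6, 11, 1, 0, the best is 11 at Std2. Subgame-perfect outcome: (Std2, Gamma) with payoffs (11, 6).
Under simultaneous play:
Nexon's best replies: Alpha→Std1; Beta→Std1; Gamma→Std4.
Orbyt's best replies: Std1→Beta; Std2→Gamma; Std3→Gamma; Std4→Beta.
The unique mutual best reply is (Std1, Beta), giving (6, 8).
Sequential outcome (Std2, Gamma) differs from the Nash profile (Std1, Beta).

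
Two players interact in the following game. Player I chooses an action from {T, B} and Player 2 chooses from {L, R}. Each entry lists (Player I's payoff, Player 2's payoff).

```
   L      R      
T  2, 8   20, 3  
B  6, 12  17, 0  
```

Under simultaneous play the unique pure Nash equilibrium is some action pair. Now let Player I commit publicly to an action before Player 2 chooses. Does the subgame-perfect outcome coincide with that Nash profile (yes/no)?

Work backward from Player 2's decision.
- T → Player 2 plays L (best of 8, 3); Player I gets 2.
- B → Player 2 plays L (best of 12, 0); Player I gets 6.
Among 2, 6, the best is 6 at B. Subgame-perfect outcome: (B, L) with payoffs (6, 12).
Now find the simultaneous Nash equilibrium.
Player I's best replies: L→B; R→T.
Player 2's best replies: T→L; B→L.
The unique mutual best reply is (B, L), giving (6, 12).
Sequential outcome (B, L) coincides with the Nash profile (B, L).

yes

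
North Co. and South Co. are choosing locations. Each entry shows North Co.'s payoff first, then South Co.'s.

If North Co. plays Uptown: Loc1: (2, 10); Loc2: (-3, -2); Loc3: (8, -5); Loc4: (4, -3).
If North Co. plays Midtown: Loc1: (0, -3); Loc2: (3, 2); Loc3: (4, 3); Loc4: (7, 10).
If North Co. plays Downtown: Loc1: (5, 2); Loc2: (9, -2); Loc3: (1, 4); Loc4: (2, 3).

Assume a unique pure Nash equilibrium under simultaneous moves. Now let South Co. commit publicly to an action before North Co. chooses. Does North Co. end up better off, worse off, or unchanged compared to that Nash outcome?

Solve by backward induction (South Co. leads).
- Loc1 → North Co. plays Downtown (best of 2, 0, 5); South Co. gets 2.
- Loc2 → North Co. plays Downtown (best of -3, 3, 9); South Co. gets -2.
- Loc3 → North Co. plays Uptown (best of 8, 4, 1); South Co. gets -5.
- Loc4 → North Co. plays Midtown (best of 4, 7, 2); South Co. gets 10.
Maximizing over 2, -2, -5, 10, South Co. chooses Loc4. Subgame-perfect outcome: (Midtown, Loc4) with payoffs (7, 10).
Under simultaneous play:
North Co.'s best replies: Loc1→Downtown; Loc2→Downtown; Loc3→Uptown; Loc4→Midtown.
South Co.'s best replies: Uptown→Loc1; Midtown→Loc4; Downtown→Loc3.
Only (Midtown, Loc4) has each player best-responding; Nash payoffs (7, 10).
North Co. earns 7 sequentially versus 7 at the Nash outcome: unchanged.

unchanged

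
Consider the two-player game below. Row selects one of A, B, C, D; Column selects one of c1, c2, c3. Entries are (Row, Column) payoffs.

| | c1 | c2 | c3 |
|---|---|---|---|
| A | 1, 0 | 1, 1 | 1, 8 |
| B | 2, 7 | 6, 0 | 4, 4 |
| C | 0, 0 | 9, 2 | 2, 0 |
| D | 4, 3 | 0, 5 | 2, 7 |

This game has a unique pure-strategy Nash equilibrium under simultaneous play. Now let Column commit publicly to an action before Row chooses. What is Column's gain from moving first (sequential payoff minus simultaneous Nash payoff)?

2

Row best-responds to each possible Column move:
- c1: BR = D, leader payoff 3.
- c2: BR = C, leader payoff 2.
- c3: BR = B, leader payoff 4.
Column's induced payoffs are 3, 2, 4, so Column commits to c3. Subgame-perfect outcome: (B, c3) with payoffs (4, 4).
Under simultaneous play:
Row's best replies: c1→D; c2→C; c3→B.
Column's best replies: A→c3; B→c1; C→c2; D→c3.
Only (C, c2) has each player best-responding; Nash payoffs (9, 2).
Column's commitment gain: 4 − 2 = 2.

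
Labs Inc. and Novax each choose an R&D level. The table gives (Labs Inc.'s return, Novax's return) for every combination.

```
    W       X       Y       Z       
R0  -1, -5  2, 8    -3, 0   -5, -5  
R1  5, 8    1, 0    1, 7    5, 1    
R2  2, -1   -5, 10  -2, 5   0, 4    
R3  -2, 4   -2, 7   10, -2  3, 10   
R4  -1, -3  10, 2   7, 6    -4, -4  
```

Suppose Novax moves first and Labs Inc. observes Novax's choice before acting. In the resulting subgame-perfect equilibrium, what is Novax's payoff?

Labs Inc. best-responds to each possible Novax move:
- W: Labs Inc. compares -1, 5, 2, -2, -1 and picks R1; Novax would get 8.
- X: Labs Inc. compares 2, 1, -5, -2, 10 and picks R4; Novax would get 2.
- Y: Labs Inc. compares -3, 1, -2, 10, 7 and picks R3; Novax would get -2.
- Z: Labs Inc. compares -5, 5, 0, 3, -4 and picks R1; Novax would get 1.
Maximizing over 8, 2, -2, 1, Novax chooses W. Subgame-perfect outcome: (R1, W) with payoffs (5, 8).

8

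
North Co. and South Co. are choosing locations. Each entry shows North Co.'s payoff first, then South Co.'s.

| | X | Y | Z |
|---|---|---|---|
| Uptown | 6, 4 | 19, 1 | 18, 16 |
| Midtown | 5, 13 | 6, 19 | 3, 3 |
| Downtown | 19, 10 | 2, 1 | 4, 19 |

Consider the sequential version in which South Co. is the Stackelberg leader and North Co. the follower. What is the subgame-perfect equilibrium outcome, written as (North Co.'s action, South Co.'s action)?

(Uptown, Z)

Solve by backward induction (South Co. leads).
- X → North Co. plays Downtown (best of 6, 5, 19); South Co. gets 10.
- Y → North Co. plays Uptown (best of 19, 6, 2); South Co. gets 1.
- Z → North Co. plays Uptown (best of 18, 3, 4); South Co. gets 16.
South Co.'s induced payoffs are 10, 1, 16, so South Co. commits to Z. Subgame-perfect outcome: (Uptown, Z) with payoffs (18, 16).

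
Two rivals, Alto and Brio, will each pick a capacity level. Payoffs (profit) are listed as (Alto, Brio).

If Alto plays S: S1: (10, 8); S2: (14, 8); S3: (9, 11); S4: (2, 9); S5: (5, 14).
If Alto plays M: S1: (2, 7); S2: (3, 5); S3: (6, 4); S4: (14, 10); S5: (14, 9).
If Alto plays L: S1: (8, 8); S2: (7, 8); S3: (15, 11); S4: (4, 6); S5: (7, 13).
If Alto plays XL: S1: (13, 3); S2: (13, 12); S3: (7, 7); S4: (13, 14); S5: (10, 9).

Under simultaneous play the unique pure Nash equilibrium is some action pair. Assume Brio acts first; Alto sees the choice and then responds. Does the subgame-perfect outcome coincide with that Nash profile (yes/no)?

no

Solve by backward induction (Brio leads).
- S1: BR = XL, leader payoff 3.
- S2: BR = S, leader payoff 8.
- S3: BR = L, leader payoff 11.
- S4: BR = M, leader payoff 10.
- S5: BR = M, leader payoff 9.
Maximizing over 3, 8, 11, 10, 9, Brio chooses S3. Subgame-perfect outcome: (L, S3) with payoffs (15, 11).
For the simultaneous game, intersect best replies.
Alto's best replies: S1→XL; S2→S; S3→L; S4→M; S5→M.
Brio's best replies: S→S5; M→S4; L→S5; XL→S4.
The unique mutual best reply is (M, S4), giving (14, 10).
Sequential outcome (L, S3) differs from the Nash profile (M, S4).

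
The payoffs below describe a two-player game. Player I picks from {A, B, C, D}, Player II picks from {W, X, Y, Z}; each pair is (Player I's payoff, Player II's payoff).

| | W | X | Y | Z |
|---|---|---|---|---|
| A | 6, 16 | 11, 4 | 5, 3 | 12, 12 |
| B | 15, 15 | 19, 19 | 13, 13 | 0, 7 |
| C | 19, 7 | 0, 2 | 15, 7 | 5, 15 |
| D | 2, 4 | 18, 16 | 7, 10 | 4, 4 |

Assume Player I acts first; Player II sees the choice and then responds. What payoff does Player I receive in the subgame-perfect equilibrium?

19

Backward induction with Player I moving first.
- A → Player II plays W (best of 16, 4, 3, 12); Player I gets 6.
- B → Player II plays X (best of 15, 19, 13, 7); Player I gets 19.
- C → Player II plays Z (best of 7, 2, 7, 15); Player I gets 5.
- D → Player II plays X (best of 4, 16, 10, 4); Player I gets 18.
Player I's induced payoffs are 6, 19, 5, 18, so Player I commits to B. Subgame-perfect outcome: (B, X) with payoffs (19, 19).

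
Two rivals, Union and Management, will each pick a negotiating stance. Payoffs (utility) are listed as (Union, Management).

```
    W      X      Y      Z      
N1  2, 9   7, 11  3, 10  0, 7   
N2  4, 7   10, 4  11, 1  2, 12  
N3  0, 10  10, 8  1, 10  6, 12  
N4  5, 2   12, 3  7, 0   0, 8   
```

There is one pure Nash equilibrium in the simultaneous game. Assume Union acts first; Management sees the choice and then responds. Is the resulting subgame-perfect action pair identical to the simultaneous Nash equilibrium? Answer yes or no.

no

Backward induction with Union moving first.
- N1: Management compares 9, 11, 10, 7 and picks X; Union would get 7.
- N2: Management compares 7, 4, 1, 12 and picks Z; Union would get 2.
- N3: Management compares 10, 8, 10, 12 and picks Z; Union would get 6.
- N4: Management compares 2, 3, 0, 8 and picks Z; Union would get 0.
Among 7, 2, 6, 0, the best is 7 at N1. Subgame-perfect outcome: (N1, X) with payoffs (7, 11).
Under simultaneous play:
Union's best replies: W→N4; X→N4; Y→N2; Z→N3.
Management's best replies: N1→X; N2→Z; N3→Z; N4→Z.
Only (N3, Z) has each player best-responding; Nash payoffs (6, 12).
Sequential outcome (N1, X) differs from the Nash profile (N3, Z).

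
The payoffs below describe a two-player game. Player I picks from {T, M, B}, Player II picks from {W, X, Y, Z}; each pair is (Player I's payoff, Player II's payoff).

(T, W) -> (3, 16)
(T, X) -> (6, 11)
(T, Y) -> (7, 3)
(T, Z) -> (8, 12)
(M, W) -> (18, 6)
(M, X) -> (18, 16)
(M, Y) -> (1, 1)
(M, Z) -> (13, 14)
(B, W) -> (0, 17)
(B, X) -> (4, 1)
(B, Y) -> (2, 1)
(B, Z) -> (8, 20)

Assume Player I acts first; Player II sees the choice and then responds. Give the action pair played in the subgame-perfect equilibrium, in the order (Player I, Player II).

Work backward from Player II's decision.
- T: BR = W, leader payoff 3.
- M: BR = X, leader payoff 18.
- B: BR = Z, leader payoff 8.
Maximizing over 3, 18, 8, Player I chooses M. Subgame-perfect outcome: (M, X) with payoffs (18, 16).

(M, X)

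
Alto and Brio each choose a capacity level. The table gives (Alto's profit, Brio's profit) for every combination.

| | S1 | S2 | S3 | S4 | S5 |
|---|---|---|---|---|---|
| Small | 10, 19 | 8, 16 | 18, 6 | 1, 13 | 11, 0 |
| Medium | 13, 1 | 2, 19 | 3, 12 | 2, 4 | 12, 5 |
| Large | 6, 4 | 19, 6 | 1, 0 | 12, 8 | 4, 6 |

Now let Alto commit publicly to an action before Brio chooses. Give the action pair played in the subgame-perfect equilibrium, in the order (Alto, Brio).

Solve by backward induction (Alto leads).
- Small → Brio plays S1 (best of 19, 16, 6, 13, 0); Alto gets 10.
- Medium → Brio plays S2 (best of 1, 19, 12, 4, 5); Alto gets 2.
- Large → Brio plays S4 (best of 4, 6, 0, 8, 6); Alto gets 12.
Maximizing over 10, 2, 12, Alto chooses Large. Subgame-perfect outcome: (Large, S4) with payoffs (12, 8).

(Large, S4)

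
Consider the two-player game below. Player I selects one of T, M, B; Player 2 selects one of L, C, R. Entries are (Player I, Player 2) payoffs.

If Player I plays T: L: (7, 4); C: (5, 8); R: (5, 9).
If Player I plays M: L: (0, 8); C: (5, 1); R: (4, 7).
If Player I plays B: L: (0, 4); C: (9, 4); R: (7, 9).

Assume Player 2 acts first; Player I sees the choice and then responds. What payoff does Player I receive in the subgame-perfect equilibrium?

Player I best-responds to each possible Player 2 move:
- L → Player I plays T (best of 7, 0, 0); Player 2 gets 4.
- C → Player I plays B (best of 5, 5, 9); Player 2 gets 4.
- R → Player I plays B (best of 5, 4, 7); Player 2 gets 9.
Maximizing over 4, 4, 9, Player 2 chooses R. Subgame-perfect outcome: (B, R) with payoffs (7, 9).

7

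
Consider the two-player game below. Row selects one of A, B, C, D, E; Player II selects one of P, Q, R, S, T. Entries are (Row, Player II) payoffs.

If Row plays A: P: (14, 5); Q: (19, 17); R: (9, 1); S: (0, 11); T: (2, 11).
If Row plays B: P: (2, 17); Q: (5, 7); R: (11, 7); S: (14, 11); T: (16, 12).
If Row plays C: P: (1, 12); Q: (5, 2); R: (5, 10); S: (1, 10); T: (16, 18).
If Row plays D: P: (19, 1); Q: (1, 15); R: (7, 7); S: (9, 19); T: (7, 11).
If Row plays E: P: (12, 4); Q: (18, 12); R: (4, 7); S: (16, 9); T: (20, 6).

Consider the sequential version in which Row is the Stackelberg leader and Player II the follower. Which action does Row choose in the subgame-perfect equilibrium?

Backward induction with Row moving first.
- A: Player II compares 5, 17, 1, 11, 11 and picks Q; Row would get 19.
- B: Player II compares 17, 7, 7, 11, 12 and picks P; Row would get 2.
- C: Player II compares 12, 2, 10, 10, 18 and picks T; Row would get 16.
- D: Player II compares 1, 15, 7, 19, 11 and picks S; Row would get 9.
- E: Player II compares 4, 12, 7, 9, 6 and picks Q; Row would get 18.
Row's induced payoffs are 19, 2, 16, 9, 18, so Row commits to A. Subgame-perfect outcome: (A, Q) with payoffs (19, 17).

A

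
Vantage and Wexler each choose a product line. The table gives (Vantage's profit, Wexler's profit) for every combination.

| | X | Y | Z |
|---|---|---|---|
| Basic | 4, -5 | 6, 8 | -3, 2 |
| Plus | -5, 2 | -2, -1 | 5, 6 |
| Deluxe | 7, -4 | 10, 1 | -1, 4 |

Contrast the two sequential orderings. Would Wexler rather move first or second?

second

If Vantage leads: Wexler's best replies are Basic→Y, Plus→Z, Deluxe→Z; Vantage's induced payoffs 6, 5, -1; outcome (Basic, Y), payoffs (6, 8).
If Wexler leads: Vantage's best replies are X→Deluxe, Y→Deluxe, Z→Plus; Wexler's induced payoffs -4, 1, 6; outcome (Plus, Z), payoffs (5, 6).
Wexler gets 6 moving first and 8 moving second, so Wexler prefers to move second.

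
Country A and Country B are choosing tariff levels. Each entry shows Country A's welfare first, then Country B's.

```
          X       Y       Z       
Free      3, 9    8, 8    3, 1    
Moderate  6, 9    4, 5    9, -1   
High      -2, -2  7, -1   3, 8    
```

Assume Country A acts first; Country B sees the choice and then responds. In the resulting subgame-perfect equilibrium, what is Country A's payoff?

6

Solve by backward induction (Country A leads).
- Free: Country B compares 9, 8, 1 and picks X; Country A would get 3.
- Moderate: Country B compares 9, 5, -1 and picks X; Country A would get 6.
- High: Country B compares -2, -1, 8 and picks Z; Country A would get 3.
Maximizing over 3, 6, 3, Country A chooses Moderate. Subgame-perfect outcome: (Moderate, X) with payoffs (6, 9).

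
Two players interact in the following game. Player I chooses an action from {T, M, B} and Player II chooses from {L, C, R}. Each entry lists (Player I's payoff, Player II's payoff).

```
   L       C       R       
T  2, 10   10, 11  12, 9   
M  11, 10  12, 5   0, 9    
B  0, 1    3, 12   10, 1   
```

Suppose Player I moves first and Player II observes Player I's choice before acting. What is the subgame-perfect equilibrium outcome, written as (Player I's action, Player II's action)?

(M, L)

Work backward from Player II's decision.
- T: Player II compares 10, 11, 9 and picks C; Player I would get 10.
- M: Player II compares 10, 5, 9 and picks L; Player I would get 11.
- B: Player II compares 1, 12, 1 and picks C; Player I would get 3.
Among 10, 11, 3, the best is 11 at M. Subgame-perfect outcome: (M, L) with payoffs (11, 10).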